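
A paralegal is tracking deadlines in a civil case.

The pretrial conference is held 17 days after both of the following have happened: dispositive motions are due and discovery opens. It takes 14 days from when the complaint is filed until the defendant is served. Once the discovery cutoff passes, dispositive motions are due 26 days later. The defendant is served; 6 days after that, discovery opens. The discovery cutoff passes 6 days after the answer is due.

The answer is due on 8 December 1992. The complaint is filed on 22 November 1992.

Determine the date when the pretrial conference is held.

26 January 1993

The answer is due: Dec 8, 1992.
The discovery cutoff passes: Dec 8, 1992 + 6 days = Dec 14, 1992.
Dispositive motions are due: Dec 14, 1992 + 26 days = Jan 9, 1993.
The complaint is filed: Nov 22, 1992.
The defendant is served: Nov 22, 1992 + 14 days = Dec 6, 1992.
Discovery opens: Dec 6, 1992 + 6 days = Dec 12, 1992.
Both prerequisites met — dispositive motions are due (Jan 9, 1993), discovery opens (Dec 12, 1992); the later is Jan 9, 1993.
The pretrial conference is held: Jan 9, 1993 + 17 days = Jan 26, 1993.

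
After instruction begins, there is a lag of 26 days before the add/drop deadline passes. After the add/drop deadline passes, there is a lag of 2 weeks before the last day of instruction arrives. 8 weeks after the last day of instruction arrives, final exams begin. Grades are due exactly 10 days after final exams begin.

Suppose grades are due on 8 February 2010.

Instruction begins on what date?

25 October 2009

Grades are due: Feb 8, 2010.
Final exams begin: Feb 8, 2010 − 10 days = Jan 29, 2010.
The last day of instruction arrives: Jan 29, 2010 − 8 weeks = Dec 4, 2009.
The add/drop deadline passes: Dec 4, 2009 − 2 weeks = Nov 20, 2009.
Instruction begins: Nov 20, 2009 − 26 days = Oct 25, 2009.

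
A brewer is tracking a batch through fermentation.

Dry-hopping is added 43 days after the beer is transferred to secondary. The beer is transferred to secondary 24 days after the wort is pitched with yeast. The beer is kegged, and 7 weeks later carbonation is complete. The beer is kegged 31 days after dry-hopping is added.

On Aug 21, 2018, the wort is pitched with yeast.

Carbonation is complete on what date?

Jan 15, 2019

The wort is pitched with yeast: Aug 21, 2018.
The beer is transferred to secondary: Aug 21, 2018 + 24 days = Sep 14, 2018.
Dry-hopping is added: Sep 14, 2018 + 43 days = Oct 27, 2018.
The beer is kegged: Oct 27, 2018 + 31 days = Nov 27, 2018.
Carbonation is complete: Nov 27, 2018 + 7 weeks = Jan 15, 2019.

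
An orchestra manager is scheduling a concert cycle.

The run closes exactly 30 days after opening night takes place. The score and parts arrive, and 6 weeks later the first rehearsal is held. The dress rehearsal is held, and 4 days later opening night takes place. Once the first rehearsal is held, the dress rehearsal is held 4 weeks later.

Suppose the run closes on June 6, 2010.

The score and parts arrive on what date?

February 22, 2010

The run closes: Jun 6, 2010.
Opening night takes place: Jun 6, 2010 − 30 days = May 7, 2010.
The dress rehearsal is held: May 7, 2010 − 4 days = May 3, 2010.
The first rehearsal is held: May 3, 2010 − 4 weeks = Apr 5, 2010.
The score and parts arrive: Apr 5, 2010 − 6 weeks = Feb 22, 2010.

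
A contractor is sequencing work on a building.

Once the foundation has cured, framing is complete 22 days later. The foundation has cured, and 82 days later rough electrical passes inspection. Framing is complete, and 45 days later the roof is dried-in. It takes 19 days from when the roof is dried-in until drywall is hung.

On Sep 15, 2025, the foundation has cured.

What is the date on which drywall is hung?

Dec 10, 2025

The foundation has cured: Sep 15, 2025.
Framing is complete: Sep 15, 2025 + 22 days = Oct 7, 2025.
The roof is dried-in: Oct 7, 2025 + 45 days = Nov 21, 2025.
Drywall is hung: Nov 21, 2025 + 19 days = Dec 10, 2025.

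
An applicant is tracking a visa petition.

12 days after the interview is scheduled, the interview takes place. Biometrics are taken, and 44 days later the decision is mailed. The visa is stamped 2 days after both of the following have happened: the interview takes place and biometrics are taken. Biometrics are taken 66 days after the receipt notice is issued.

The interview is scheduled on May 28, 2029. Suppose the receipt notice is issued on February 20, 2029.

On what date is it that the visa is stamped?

The interview is scheduled: May 28, 2029.
The interview takes place: May 28, 2029 + 12 days = Jun 9, 2029.
The receipt notice is issued: Feb 20, 2029.
Biometrics are taken: Feb 20, 2029 + 66 days = Apr 27, 2029.
Both prerequisites met — the interview takes place (Jun 9, 2029), biometrics are taken (Apr 27, 2029); the later is Jun 9, 2029.
The visa is stamped: Jun 9, 2029 + 2 days = Jun 11, 2029.

June 11, 2029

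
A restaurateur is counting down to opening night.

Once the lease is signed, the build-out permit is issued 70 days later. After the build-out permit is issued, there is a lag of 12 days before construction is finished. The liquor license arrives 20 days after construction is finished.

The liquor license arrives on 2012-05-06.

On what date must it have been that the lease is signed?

2012-01-25

The liquor license arrives: May 6, 2012.
Construction is finished: May 6, 2012 − 20 days = Apr 16, 2012.
The build-out permit is issued: Apr 16, 2012 − 12 days = Apr 4, 2012.
The lease is signed: Apr 4, 2012 − 70 days = Jan 25, 2012.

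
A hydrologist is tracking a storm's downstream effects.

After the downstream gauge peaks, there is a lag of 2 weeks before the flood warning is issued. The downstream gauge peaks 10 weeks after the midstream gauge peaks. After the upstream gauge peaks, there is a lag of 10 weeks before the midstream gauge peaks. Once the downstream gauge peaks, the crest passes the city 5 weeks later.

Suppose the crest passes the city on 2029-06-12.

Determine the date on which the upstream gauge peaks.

2028-12-19

The crest passes the city: Jun 12, 2029.
The downstream gauge peaks: Jun 12, 2029 − 5 weeks = May 8, 2029.
The midstream gauge peaks: May 8, 2029 − 10 weeks = Feb 27, 2029.
The upstream gauge peaks: Feb 27, 2029 − 10 weeks = Dec 19, 2028.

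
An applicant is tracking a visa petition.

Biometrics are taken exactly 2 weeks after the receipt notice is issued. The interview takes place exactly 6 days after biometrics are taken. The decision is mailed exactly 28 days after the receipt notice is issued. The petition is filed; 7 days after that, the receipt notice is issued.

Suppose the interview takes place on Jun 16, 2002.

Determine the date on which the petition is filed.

The interview takes place: Jun 16, 2002.
Biometrics are taken: Jun 16, 2002 − 6 days = Jun 10, 2002.
The receipt notice is issued: Jun 10, 2002 − 2 weeks = May 27, 2002.
The petition is filed: May 27, 2002 − 7 days = May 20, 2002.

May 20, 2002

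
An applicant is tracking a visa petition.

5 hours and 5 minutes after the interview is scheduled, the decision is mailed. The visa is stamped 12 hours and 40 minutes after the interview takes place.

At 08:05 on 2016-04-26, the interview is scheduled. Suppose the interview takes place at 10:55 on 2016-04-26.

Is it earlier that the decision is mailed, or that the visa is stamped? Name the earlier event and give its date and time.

The decision is mailed — 13:10 on 2016-04-26

The interview is scheduled: 08:05 Apr 26, 2016.
The decision is mailed: 08:05 Apr 26, 2016 + 5h05m = 13:10 Apr 26, 2016.
The interview takes place: 10:55 Apr 26, 2016.
The visa is stamped: 10:55 Apr 26, 2016 + 12h40m = 23:35 Apr 26, 2016.
Comparing: the decision is mailed at 13:10 Apr 26, 2016 vs the visa is stamped at 23:35 Apr 26, 2016. Earlier: the decision is mailed.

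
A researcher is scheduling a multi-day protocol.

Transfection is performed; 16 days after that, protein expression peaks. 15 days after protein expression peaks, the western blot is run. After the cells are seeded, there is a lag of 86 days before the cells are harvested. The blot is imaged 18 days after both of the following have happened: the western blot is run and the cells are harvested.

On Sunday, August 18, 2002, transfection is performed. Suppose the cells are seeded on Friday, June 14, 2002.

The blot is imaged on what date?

Sunday, October 6, 2002

Transfection is performed: Aug 18, 2002.
Protein expression peaks: Aug 18, 2002 + 16 days = Sep 3, 2002.
The western blot is run: Sep 3, 2002 + 15 days = Sep 18, 2002.
The cells are seeded: Jun 14, 2002.
The cells are harvested: Jun 14, 2002 + 86 days = Sep 8, 2002.
Both prerequisites met — the western blot is run (Sep 18, 2002), the cells are harvested (Sep 8, 2002); the later is Sep 18, 2002.
The blot is imaged: Sep 18, 2002 + 18 days = Oct 6, 2002.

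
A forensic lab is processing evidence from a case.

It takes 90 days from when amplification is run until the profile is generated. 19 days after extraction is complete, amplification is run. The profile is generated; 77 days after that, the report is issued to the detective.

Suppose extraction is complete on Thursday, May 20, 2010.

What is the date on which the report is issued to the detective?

Extraction is complete: May 20, 2010.
Amplification is run: May 20, 2010 + 19 days = Jun 8, 2010.
The profile is generated: Jun 8, 2010 + 90 days = Sep 6, 2010.
The report is issued to the detective: Sep 6, 2010 + 77 days = Nov 22, 2010.

Monday, November 22, 2010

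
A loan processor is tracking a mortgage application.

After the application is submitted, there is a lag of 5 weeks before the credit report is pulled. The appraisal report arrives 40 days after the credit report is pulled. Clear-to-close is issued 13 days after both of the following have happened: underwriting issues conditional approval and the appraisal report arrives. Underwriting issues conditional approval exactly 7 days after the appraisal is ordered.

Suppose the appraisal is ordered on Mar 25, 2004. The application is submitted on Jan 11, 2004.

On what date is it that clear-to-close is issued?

The appraisal is ordered: Mar 25, 2004.
Underwriting issues conditional approval: Mar 25, 2004 + 7 days = Apr 1, 2004.
The application is submitted: Jan 11, 2004.
The credit report is pulled: Jan 11, 2004 + 5 weeks = Feb 15, 2004.
The appraisal report arrives: Feb 15, 2004 + 40 days = Mar 26, 2004.
Both prerequisites met — underwriting issues conditional approval (Apr 1, 2004), the appraisal report arrives (Mar 26, 2004); the later is Apr 1, 2004.
Clear-to-close is issued: Apr 1, 2004 + 13 days = Apr 14, 2004.

Apr 14, 2004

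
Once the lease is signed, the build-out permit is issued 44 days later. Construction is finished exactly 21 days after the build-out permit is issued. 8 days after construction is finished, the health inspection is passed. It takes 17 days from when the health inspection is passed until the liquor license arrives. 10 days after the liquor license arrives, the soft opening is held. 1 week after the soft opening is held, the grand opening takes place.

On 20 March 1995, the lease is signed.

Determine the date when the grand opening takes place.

5 July 1995

The lease is signed: Mar 20, 1995.
The build-out permit is issued: Mar 20, 1995 + 44 days = May 3, 1995.
Construction is finished: May 3, 1995 + 21 days = May 24, 1995.
The health inspection is passed: May 24, 1995 + 8 days = Jun 1, 1995.
The liquor license arrives: Jun 1, 1995 + 17 days = Jun 18, 1995.
The soft opening is held: Jun 18, 1995 + 10 days = Jun 28, 1995.
The grand opening takes place: Jun 28, 1995 + 1 week = Jul 5, 1995.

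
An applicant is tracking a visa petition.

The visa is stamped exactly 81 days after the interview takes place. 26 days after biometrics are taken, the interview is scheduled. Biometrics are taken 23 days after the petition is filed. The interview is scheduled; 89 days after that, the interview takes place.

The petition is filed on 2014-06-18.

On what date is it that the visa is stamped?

The petition is filed: Jun 18, 2014.
Biometrics are taken: Jun 18, 2014 + 23 days = Jul 11, 2014.
The interview is scheduled: Jul 11, 2014 + 26 days = Aug 6, 2014.
The interview takes place: Aug 6, 2014 + 89 days = Nov 3, 2014.
The visa is stamped: Nov 3, 2014 + 81 days = Jan 23, 2015.

2015-01-23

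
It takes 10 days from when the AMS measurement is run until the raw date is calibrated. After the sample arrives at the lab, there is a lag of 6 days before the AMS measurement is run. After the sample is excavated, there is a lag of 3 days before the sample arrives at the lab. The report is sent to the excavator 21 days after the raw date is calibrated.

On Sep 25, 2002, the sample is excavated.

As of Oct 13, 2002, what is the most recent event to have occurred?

The sample is excavated: Sep 25, 2002.
The sample arrives at the lab: Sep 25, 2002 + 3 days = Sep 28, 2002.
The AMS measurement is run: Sep 28, 2002 + 6 days = Oct 4, 2002.
The raw date is calibrated: Oct 4, 2002 + 10 days = Oct 14, 2002.
The report is sent to the excavator: Oct 14, 2002 + 21 days = Nov 4, 2002.
Oct 13, 2002 falls between when the AMS measurement is run (Oct 4, 2002) and when the raw date is calibrated (Oct 14, 2002).

The AMS measurement is run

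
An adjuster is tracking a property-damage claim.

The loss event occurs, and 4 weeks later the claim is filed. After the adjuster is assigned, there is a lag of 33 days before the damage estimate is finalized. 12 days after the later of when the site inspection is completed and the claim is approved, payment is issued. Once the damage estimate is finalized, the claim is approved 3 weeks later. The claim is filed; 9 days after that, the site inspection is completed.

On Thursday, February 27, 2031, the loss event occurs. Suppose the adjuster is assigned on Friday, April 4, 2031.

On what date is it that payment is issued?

The loss event occurs: Feb 27, 2031.
The claim is filed: Feb 27, 2031 + 4 weeks = Mar 27, 2031.
The site inspection is completed: Mar 27, 2031 + 9 days = Apr 5, 2031.
The adjuster is assigned: Apr 4, 2031.
The damage estimate is finalized: Apr 4, 2031 + 33 days = May 7, 2031.
The claim is approved: May 7, 2031 + 3 weeks = May 28, 2031.
Both prerequisites met — the site inspection is completed (Apr 5, 2031), the claim is approved (May 28, 2031); the later is May 28, 2031.
Payment is issued: May 28, 2031 + 12 days = Jun 9, 2031.

Monday, June 9, 2031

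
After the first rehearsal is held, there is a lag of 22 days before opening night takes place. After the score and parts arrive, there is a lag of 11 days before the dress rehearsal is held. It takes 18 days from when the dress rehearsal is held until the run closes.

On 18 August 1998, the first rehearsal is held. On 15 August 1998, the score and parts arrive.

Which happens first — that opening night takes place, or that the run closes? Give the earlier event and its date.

Opening night takes place — 9 September 1998

The first rehearsal is held: Aug 18, 1998.
Opening night takes place: Aug 18, 1998 + 22 days = Sep 9, 1998.
The score and parts arrive: Aug 15, 1998.
The dress rehearsal is held: Aug 15, 1998 + 11 days = Aug 26, 1998.
The run closes: Aug 26, 1998 + 18 days = Sep 13, 1998.
Comparing: opening night takes place on Sep 9, 1998 vs the run closes on Sep 13, 1998. Earlier: opening night takes place.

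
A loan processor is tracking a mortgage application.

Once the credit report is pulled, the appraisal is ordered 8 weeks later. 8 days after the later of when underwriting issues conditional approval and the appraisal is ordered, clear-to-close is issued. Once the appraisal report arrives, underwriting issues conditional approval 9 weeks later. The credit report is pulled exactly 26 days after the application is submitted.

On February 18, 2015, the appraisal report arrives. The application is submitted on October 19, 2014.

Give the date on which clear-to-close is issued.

April 30, 2015

The appraisal report arrives: Feb 18, 2015.
Underwriting issues conditional approval: Feb 18, 2015 + 9 weeks = Apr 22, 2015.
The application is submitted: Oct 19, 2014.
The credit report is pulled: Oct 19, 2014 + 26 days = Nov 14, 2014.
The appraisal is ordered: Nov 14, 2014 + 8 weeks = Jan 9, 2015.
Both prerequisites met — underwriting issues conditional approval (Apr 22, 2015), the appraisal is ordered (Jan 9, 2015); the later is Apr 22, 2015.
Clear-to-close is issued: Apr 22, 2015 + 8 days = Apr 30, 2015.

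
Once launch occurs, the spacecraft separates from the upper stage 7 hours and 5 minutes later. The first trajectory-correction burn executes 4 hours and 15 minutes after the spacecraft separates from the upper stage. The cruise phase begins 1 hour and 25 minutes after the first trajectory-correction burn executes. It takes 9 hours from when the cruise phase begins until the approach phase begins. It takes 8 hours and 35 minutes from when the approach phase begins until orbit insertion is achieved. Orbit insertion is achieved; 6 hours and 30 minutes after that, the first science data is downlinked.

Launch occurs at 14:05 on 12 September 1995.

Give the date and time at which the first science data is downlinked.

Launch occurs: 14:05 Sep 12, 1995.
The spacecraft separates from the upper stage: 14:05 Sep 12, 1995 + 7h05m = 21:10 Sep 12, 1995.
The first trajectory-correction burn executes: 21:10 Sep 12, 1995 + 4h15m = 01:25 Sep 13, 1995.
The cruise phase begins: 01:25 Sep 13, 1995 + 1h25m = 02:50 Sep 13, 1995.
The approach phase begins: 02:50 Sep 13, 1995 + 9h = 11:50 Sep 13, 1995.
Orbit insertion is achieved: 11:50 Sep 13, 1995 + 8h35m = 20:25 Sep 13, 1995.
The first science data is downlinked: 20:25 Sep 13, 1995 + 6h30m = 02:55 Sep 14, 1995.

02:55 on 14 September 1995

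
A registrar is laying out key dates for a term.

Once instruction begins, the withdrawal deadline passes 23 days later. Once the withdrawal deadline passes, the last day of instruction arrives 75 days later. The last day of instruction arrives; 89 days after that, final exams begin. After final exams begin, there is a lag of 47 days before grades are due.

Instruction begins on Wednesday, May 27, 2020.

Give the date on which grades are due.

Saturday, January 16, 2021

Instruction begins: May 27, 2020.
The withdrawal deadline passes: May 27, 2020 + 23 days = Jun 19, 2020.
The last day of instruction arrives: Jun 19, 2020 + 75 days = Sep 2, 2020.
Final exams begin: Sep 2, 2020 + 89 days = Nov 30, 2020.
Grades are due: Nov 30, 2020 + 47 days = Jan 16, 2021.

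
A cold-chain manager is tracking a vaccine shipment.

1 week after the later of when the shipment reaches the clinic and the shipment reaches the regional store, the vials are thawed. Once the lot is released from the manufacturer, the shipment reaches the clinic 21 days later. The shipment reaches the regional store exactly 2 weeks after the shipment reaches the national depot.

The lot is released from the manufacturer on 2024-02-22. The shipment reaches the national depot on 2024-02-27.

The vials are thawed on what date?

The lot is released from the manufacturer: Feb 22, 2024.
The shipment reaches the clinic: Feb 22, 2024 + 21 days = Mar 14, 2024.
The shipment reaches the national depot: Feb 27, 2024.
The shipment reaches the regional store: Feb 27, 2024 + 2 weeks = Mar 12, 2024.
Both prerequisites met — the shipment reaches the clinic (Mar 14, 2024), the shipment reaches the regional store (Mar 12, 2024); the later is Mar 14, 2024.
The vials are thawed: Mar 14, 2024 + 1 week = Mar 21, 2024.

2024-03-21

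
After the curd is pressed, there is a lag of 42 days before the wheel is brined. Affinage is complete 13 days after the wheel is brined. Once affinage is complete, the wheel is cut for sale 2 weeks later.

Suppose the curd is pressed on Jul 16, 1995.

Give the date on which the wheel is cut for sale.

Sep 23, 1995

The curd is pressed: Jul 16, 1995.
The wheel is brined: Jul 16, 1995 + 42 days = Aug 27, 1995.
Affinage is complete: Aug 27, 1995 + 13 days = Sep 9, 1995.
The wheel is cut for sale: Sep 9, 1995 + 2 weeks = Sep 23, 1995.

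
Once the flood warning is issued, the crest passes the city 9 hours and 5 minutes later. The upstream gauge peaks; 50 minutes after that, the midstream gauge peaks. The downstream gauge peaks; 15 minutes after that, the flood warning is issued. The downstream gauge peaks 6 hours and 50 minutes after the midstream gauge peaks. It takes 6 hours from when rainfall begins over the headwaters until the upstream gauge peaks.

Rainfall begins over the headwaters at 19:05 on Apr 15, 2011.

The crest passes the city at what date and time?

Rainfall begins over the headwaters: 19:05 Apr 15, 2011.
The upstream gauge peaks: 19:05 Apr 15, 2011 + 6h = 01:05 Apr 16, 2011.
The midstream gauge peaks: 01:05 Apr 16, 2011 + 50m = 01:55 Apr 16, 2011.
The downstream gauge peaks: 01:55 Apr 16, 2011 + 6h50m = 08:45 Apr 16, 2011.
The flood warning is issued: 08:45 Apr 16, 2011 + 15m = 09:00 Apr 16, 2011.
The crest passes the city: 09:00 Apr 16, 2011 + 9h05m = 18:05 Apr 16, 2011.

18:05 on Apr 16, 2011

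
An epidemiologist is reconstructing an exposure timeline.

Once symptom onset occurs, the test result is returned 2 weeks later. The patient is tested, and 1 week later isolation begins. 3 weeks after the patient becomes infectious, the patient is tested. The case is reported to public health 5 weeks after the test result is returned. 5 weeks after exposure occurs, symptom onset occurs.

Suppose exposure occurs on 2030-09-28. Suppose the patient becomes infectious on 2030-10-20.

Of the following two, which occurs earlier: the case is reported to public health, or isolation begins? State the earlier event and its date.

Isolation begins — 2030-11-17

Exposure occurs: Sep 28, 2030.
Symptom onset occurs: Sep 28, 2030 + 5 weeks = Nov 2, 2030.
The test result is returned: Nov 2, 2030 + 2 weeks = Nov 16, 2030.
The case is reported to public health: Nov 16, 2030 + 5 weeks = Dec 21, 2030.
The patient becomes infectious: Oct 20, 2030.
The patient is tested: Oct 20, 2030 + 3 weeks = Nov 10, 2030.
Isolation begins: Nov 10, 2030 + 1 week = Nov 17, 2030.
Comparing: the case is reported to public health on Dec 21, 2030 vs isolation begins on Nov 17, 2030. Earlier: isolation begins.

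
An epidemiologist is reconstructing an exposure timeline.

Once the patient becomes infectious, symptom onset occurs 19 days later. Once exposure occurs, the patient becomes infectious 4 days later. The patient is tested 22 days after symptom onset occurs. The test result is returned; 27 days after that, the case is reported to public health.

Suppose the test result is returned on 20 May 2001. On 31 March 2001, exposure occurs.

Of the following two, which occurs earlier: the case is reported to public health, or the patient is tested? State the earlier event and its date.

The patient is tested — 15 May 2001

The test result is returned: May 20, 2001.
The case is reported to public health: May 20, 2001 + 27 days = Jun 16, 2001.
Exposure occurs: Mar 31, 2001.
The patient becomes infectious: Mar 31, 2001 + 4 days = Apr 4, 2001.
Symptom onset occurs: Apr 4, 2001 + 19 days = Apr 23, 2001.
The patient is tested: Apr 23, 2001 + 22 days = May 15, 2001.
Comparing: the case is reported to public health on Jun 16, 2001 vs the patient is tested on May 15, 2001. Earlier: the patient is tested.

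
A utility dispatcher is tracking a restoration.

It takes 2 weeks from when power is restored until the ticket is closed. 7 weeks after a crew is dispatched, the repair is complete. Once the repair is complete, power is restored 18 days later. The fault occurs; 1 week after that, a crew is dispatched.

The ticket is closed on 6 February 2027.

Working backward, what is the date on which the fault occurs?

The ticket is closed: Feb 6, 2027.
Power is restored: Feb 6, 2027 − 2 weeks = Jan 23, 2027.
The repair is complete: Jan 23, 2027 − 18 days = Jan 5, 2027.
A crew is dispatched: Jan 5, 2027 − 7 weeks = Nov 17, 2026.
The fault occurs: Nov 17, 2026 − 1 week = Nov 10, 2026.

10 November 2026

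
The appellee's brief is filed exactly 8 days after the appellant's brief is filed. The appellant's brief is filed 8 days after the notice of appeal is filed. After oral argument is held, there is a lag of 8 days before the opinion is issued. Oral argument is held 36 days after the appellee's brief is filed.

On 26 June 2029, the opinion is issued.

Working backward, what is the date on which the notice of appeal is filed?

27 April 2029

The opinion is issued: Jun 26, 2029.
Oral argument is held: Jun 26, 2029 − 8 days = Jun 18, 2029.
The appellee's brief is filed: Jun 18, 2029 − 36 days = May 13, 2029.
The appellant's brief is filed: May 13, 2029 − 8 days = May 5, 2029.
The notice of appeal is filed: May 5, 2029 − 8 days = Apr 27, 2029.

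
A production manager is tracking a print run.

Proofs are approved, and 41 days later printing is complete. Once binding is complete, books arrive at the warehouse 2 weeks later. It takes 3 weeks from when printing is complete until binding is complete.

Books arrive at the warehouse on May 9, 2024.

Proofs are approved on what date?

Feb 23, 2024

Books arrive at the warehouse: May 9, 2024.
Binding is complete: May 9, 2024 − 2 weeks = Apr 25, 2024.
Printing is complete: Apr 25, 2024 − 3 weeks = Apr 4, 2024.
Proofs are approved: Apr 4, 2024 − 41 days = Feb 23, 2024.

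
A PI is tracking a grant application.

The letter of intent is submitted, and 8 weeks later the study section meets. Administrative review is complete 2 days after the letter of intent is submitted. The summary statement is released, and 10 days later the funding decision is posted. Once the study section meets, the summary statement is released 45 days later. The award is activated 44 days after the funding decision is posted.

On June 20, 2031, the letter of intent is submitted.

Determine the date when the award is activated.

The letter of intent is submitted: Jun 20, 2031.
The study section meets: Jun 20, 2031 + 8 weeks = Aug 15, 2031.
The summary statement is released: Aug 15, 2031 + 45 days = Sep 29, 2031.
The funding decision is posted: Sep 29, 2031 + 10 days = Oct 9, 2031.
The award is activated: Oct 9, 2031 + 44 days = Nov 22, 2031.

November 22, 2031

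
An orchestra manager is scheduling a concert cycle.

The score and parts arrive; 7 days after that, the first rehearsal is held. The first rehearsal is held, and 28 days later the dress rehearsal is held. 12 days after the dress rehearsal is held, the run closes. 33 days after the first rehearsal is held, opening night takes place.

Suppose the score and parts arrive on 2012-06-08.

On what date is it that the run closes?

2012-07-25

The score and parts arrive: Jun 8, 2012.
The first rehearsal is held: Jun 8, 2012 + 7 days = Jun 15, 2012.
The dress rehearsal is held: Jun 15, 2012 + 28 days = Jul 13, 2012.
The run closes: Jul 13, 2012 + 12 days = Jul 25, 2012.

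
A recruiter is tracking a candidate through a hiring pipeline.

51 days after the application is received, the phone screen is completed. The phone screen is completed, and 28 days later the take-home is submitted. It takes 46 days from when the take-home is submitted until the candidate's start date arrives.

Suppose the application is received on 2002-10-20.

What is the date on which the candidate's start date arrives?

2003-02-22

The application is received: Oct 20, 2002.
The phone screen is completed: Oct 20, 2002 + 51 days = Dec 10, 2002.
The take-home is submitted: Dec 10, 2002 + 28 days = Jan 7, 2003.
The candidate's start date arrives: Jan 7, 2003 + 46 days = Feb 22, 2003.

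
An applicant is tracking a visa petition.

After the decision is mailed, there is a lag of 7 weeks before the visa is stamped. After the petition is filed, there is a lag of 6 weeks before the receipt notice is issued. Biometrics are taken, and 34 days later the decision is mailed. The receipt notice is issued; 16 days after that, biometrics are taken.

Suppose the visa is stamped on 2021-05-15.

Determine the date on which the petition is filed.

The visa is stamped: May 15, 2021.
The decision is mailed: May 15, 2021 − 7 weeks = Mar 27, 2021.
Biometrics are taken: Mar 27, 2021 − 34 days = Feb 21, 2021.
The receipt notice is issued: Feb 21, 2021 − 16 days = Feb 5, 2021.
The petition is filed: Feb 5, 2021 − 6 weeks = Dec 25, 2020.

2020-12-25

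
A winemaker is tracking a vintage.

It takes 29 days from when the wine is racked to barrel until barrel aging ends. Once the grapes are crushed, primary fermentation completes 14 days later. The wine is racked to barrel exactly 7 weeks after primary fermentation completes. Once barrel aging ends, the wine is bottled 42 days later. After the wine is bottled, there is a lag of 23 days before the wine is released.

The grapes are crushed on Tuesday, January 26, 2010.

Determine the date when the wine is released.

Friday, July 2, 2010

The grapes are crushed: Jan 26, 2010.
Primary fermentation completes: Jan 26, 2010 + 14 days = Feb 9, 2010.
The wine is racked to barrel: Feb 9, 2010 + 7 weeks = Mar 30, 2010.
Barrel aging ends: Mar 30, 2010 + 29 days = Apr 28, 2010.
The wine is bottled: Apr 28, 2010 + 42 days = Jun 9, 2010.
The wine is released: Jun 9, 2010 + 23 days = Jul 2, 2010.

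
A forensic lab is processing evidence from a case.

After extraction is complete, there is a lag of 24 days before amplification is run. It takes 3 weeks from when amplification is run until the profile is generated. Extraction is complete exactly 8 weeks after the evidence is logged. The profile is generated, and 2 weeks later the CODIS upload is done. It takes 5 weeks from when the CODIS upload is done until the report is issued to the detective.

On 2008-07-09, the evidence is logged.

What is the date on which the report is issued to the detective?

2008-12-06

The evidence is logged: Jul 9, 2008.
Extraction is complete: Jul 9, 2008 + 8 weeks = Sep 3, 2008.
Amplification is run: Sep 3, 2008 + 24 days = Sep 27, 2008.
The profile is generated: Sep 27, 2008 + 3 weeks = Oct 18, 2008.
The CODIS upload is done: Oct 18, 2008 + 2 weeks = Nov 1, 2008.
The report is issued to the detective: Nov 1, 2008 + 5 weeks = Dec 6, 2008.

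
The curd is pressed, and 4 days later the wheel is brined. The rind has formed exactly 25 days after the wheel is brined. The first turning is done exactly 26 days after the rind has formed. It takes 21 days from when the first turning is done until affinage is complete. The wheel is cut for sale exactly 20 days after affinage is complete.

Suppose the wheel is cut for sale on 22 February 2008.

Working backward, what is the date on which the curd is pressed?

The wheel is cut for sale: Feb 22, 2008.
Affinage is complete: Feb 22, 2008 − 20 days = Feb 2, 2008.
The first turning is done: Feb 2, 2008 − 21 days = Jan 12, 2008.
The rind has formed: Jan 12, 2008 − 26 days = Dec 17, 2007.
The wheel is brined: Dec 17, 2007 − 25 days = Nov 22, 2007.
The curd is pressed: Nov 22, 2007 − 4 days = Nov 18, 2007.

18 November 2007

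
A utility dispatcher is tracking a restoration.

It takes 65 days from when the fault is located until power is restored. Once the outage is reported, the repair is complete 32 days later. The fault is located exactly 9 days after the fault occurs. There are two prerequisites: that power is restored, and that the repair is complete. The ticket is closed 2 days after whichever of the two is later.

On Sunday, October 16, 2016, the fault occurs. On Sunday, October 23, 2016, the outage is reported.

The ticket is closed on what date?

The fault occurs: Oct 16, 2016.
The fault is located: Oct 16, 2016 + 9 days = Oct 25, 2016.
Power is restored: Oct 25, 2016 + 65 days = Dec 29, 2016.
The outage is reported: Oct 23, 2016.
The repair is complete: Oct 23, 2016 + 32 days = Nov 24, 2016.
Both prerequisites met — power is restored (Dec 29, 2016), the repair is complete (Nov 24, 2016); the later is Dec 29, 2016.
The ticket is closed: Dec 29, 2016 + 2 days = Dec 31, 2016.

Saturday, December 31, 2016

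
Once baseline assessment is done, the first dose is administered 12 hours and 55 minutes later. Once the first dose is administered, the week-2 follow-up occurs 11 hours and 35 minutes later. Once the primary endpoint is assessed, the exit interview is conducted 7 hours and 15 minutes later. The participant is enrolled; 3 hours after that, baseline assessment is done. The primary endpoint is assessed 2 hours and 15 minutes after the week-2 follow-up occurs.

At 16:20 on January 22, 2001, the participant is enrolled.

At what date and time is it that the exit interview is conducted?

The participant is enrolled: 16:20 Jan 22, 2001.
Baseline assessment is done: 16:20 Jan 22, 2001 + 3h = 19:20 Jan 22, 2001.
The first dose is administered: 19:20 Jan 22, 2001 + 12h55m = 08:15 Jan 23, 2001.
The week-2 follow-up occurs: 08:15 Jan 23, 2001 + 11h35m = 19:50 Jan 23, 2001.
The primary endpoint is assessed: 19:50 Jan 23, 2001 + 2h15m = 22:05 Jan 23, 2001.
The exit interview is conducted: 22:05 Jan 23, 2001 + 7h15m = 05:20 Jan 24, 2001.

05:20 on January 24, 2001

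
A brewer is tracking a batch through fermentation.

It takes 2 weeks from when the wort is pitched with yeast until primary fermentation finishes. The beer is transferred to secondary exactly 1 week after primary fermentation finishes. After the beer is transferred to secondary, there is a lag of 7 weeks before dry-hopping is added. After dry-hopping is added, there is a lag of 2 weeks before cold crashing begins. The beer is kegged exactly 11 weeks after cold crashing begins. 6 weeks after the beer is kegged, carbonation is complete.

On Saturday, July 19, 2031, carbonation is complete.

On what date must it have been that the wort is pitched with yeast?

Carbonation is complete: Jul 19, 2031.
The beer is kegged: Jul 19, 2031 − 6 weeks = Jun 7, 2031.
Cold crashing begins: Jun 7, 2031 − 11 weeks = Mar 22, 2031.
Dry-hopping is added: Mar 22, 2031 − 2 weeks = Mar 8, 2031.
The beer is transferred to secondary: Mar 8, 2031 − 7 weeks = Jan 18, 2031.
Primary fermentation finishes: Jan 18, 2031 − 1 week = Jan 11, 2031.
The wort is pitched with yeast: Jan 11, 2031 − 2 weeks = Dec 28, 2030.

Saturday, December 28, 2030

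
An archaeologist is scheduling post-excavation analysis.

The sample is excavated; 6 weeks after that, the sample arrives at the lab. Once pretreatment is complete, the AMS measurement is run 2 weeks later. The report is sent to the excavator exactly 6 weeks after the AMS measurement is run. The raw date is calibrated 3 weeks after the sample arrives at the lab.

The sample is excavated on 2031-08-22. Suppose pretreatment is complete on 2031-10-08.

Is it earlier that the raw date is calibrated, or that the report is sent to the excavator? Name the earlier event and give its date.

The raw date is calibrated — 2031-10-24

The sample is excavated: Aug 22, 2031.
The sample arrives at the lab: Aug 22, 2031 + 6 weeks = Oct 3, 2031.
The raw date is calibrated: Oct 3, 2031 + 3 weeks = Oct 24, 2031.
Pretreatment is complete: Oct 8, 2031.
The AMS measurement is run: Oct 8, 2031 + 2 weeks = Oct 22, 2031.
The report is sent to the excavator: Oct 22, 2031 + 6 weeks = Dec 3, 2031.
Comparing: the raw date is calibrated on Oct 24, 2031 vs the report is sent to the excavator on Dec 3, 2031. Earlier: the raw date is calibrated.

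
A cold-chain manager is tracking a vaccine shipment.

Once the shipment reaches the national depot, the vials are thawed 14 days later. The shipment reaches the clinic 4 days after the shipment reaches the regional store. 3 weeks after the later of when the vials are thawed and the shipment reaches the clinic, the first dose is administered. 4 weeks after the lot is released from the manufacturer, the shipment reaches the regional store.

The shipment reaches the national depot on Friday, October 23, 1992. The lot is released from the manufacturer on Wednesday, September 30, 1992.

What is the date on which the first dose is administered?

Friday, November 27, 1992

The shipment reaches the national depot: Oct 23, 1992.
The vials are thawed: Oct 23, 1992 + 14 days = Nov 6, 1992.
The lot is released from the manufacturer: Sep 30, 1992.
The shipment reaches the regional store: Sep 30, 1992 + 4 weeks = Oct 28, 1992.
The shipment reaches the clinic: Oct 28, 1992 + 4 days = Nov 1, 1992.
Both prerequisites met — the vials are thawed (Nov 6, 1992), the shipment reaches the clinic (Nov 1, 1992); the later is Nov 6, 1992.
The first dose is administered: Nov 6, 1992 + 3 weeks = Nov 27, 1992.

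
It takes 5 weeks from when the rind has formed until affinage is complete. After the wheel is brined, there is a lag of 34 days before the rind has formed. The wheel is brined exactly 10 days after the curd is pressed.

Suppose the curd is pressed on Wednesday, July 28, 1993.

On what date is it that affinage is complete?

The curd is pressed: Jul 28, 1993.
The wheel is brined: Jul 28, 1993 + 10 days = Aug 7, 1993.
The rind has formed: Aug 7, 1993 + 34 days = Sep 10, 1993.
Affinage is complete: Sep 10, 1993 + 5 weeks = Oct 15, 1993.

Friday, October 15, 1993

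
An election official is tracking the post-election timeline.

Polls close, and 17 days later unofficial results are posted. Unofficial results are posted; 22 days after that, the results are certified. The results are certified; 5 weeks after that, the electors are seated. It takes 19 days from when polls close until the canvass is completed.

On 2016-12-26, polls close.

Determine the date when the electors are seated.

2017-03-10

Polls close: Dec 26, 2016.
Unofficial results are posted: Dec 26, 2016 + 17 days = Jan 12, 2017.
The results are certified: Jan 12, 2017 + 22 days = Feb 3, 2017.
The electors are seated: Feb 3, 2017 + 5 weeks = Mar 10, 2017.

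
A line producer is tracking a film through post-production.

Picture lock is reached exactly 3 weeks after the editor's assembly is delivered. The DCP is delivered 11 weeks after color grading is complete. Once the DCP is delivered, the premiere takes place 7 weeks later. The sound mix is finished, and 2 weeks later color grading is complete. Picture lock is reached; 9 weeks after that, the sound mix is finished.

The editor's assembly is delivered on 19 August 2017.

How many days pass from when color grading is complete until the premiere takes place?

126 days

Causal path: color grading is complete → the DCP is delivered → the premiere takes place.
Total delay along the path: 11 + 7 weeks = 18 weeks = 126 days.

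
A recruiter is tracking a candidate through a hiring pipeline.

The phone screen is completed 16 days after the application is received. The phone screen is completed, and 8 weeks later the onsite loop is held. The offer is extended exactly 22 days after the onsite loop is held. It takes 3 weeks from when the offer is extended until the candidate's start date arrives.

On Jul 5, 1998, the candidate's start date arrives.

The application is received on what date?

Mar 12, 1998

The candidate's start date arrives: Jul 5, 1998.
The offer is extended: Jul 5, 1998 − 3 weeks = Jun 14, 1998.
The onsite loop is held: Jun 14, 1998 − 22 days = May 23, 1998.
The phone screen is completed: May 23, 1998 − 8 weeks = Mar 28, 1998.
The application is received: Mar 28, 1998 − 16 days = Mar 12, 1998.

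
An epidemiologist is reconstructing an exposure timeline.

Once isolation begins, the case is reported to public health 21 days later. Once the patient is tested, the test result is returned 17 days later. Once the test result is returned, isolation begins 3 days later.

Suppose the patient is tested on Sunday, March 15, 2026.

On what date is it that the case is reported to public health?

The patient is tested: Mar 15, 2026.
The test result is returned: Mar 15, 2026 + 17 days = Apr 1, 2026.
Isolation begins: Apr 1, 2026 + 3 days = Apr 4, 2026.
The case is reported to public health: Apr 4, 2026 + 21 days = Apr 25, 2026.

Saturday, April 25, 2026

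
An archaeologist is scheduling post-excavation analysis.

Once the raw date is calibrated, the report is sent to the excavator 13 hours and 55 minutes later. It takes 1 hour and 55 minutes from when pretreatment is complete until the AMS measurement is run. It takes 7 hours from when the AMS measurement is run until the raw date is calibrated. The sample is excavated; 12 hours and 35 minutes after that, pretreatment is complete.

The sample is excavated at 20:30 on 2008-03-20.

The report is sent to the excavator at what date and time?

The sample is excavated: 20:30 Mar 20, 2008.
Pretreatment is complete: 20:30 Mar 20, 2008 + 12h35m = 09:05 Mar 21, 2008.
The AMS measurement is run: 09:05 Mar 21, 2008 + 1h55m = 11:00 Mar 21, 2008.
The raw date is calibrated: 11:00 Mar 21, 2008 + 7h = 18:00 Mar 21, 2008.
The report is sent to the excavator: 18:00 Mar 21, 2008 + 13h55m = 07:55 Mar 22, 2008.

07:55 on 2008-03-22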